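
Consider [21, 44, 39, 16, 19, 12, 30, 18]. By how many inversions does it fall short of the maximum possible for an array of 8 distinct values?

Maximum inversions for 8 distinct elements is C(8, 2) = 8·7/2 = 28.
Current inversions — for each element, count later smaller elements:
21: 4
44: 6
39: 5
16: 1
19: 2
12: 0
30: 1
18: 0
Current total: 4 + 6 + 5 + 1 + 2 + 0 + 1 + 0 = 19
Shortfall: 28 − 19 = 9

9 inversions short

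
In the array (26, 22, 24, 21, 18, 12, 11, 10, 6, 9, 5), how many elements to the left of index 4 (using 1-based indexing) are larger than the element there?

3

The element at index 4 is 21.
Elements before it: 26, 22, 24
Those larger than 21: 26, 22, 24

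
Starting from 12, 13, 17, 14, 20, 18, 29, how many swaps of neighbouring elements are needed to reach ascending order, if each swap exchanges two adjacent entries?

2

Minimum adjacent swaps = number of inversions (each swap of adjacent out-of-order elements removes one inversion and no swap can remove more).
Count inversions — for each element, later elements that are smaller:
12: none → 0
13: none → 0
17: 14 → 1
14: none → 0
20: 18 → 1
18: none → 0
29: none → 0
Total inversions: 0 + 0 + 1 + 0 + 1 + 0 + 0 = 2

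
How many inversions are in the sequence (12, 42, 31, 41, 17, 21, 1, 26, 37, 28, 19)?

Out-of-order pairs: 30

Count, for each position, how many later elements it exceeds:
12: 1
42: 9
31: 6
41: 7
17: 1
21: 2
1: 0
26: 1
37: 2
28: 1
19: 0
Sum: 1 + 9 + 6 + 7 + 1 + 2 + 0 + 1 + 2 + 1 + 0 = 30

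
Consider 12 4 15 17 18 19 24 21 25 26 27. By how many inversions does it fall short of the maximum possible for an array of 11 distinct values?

Maximum inversions for 11 distinct elements is C(11, 2) = 11·10/2 = 55.
Current inversions — for each element, count later smaller elements:
12: 1
4: 0
15: 0
17: 0
18: 0
19: 0
24: 1
21: 0
25: 0
26: 0
27: 0
Current total: 1 + 0 + 0 + 0 + 0 + 0 + 1 + 0 + 0 + 0 + 0 = 2
Shortfall: 55 − 2 = 53

53 inversions short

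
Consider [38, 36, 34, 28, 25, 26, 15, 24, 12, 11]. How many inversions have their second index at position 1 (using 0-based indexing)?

1

The element at index 1 is 36.
Elements before it: 38
Those larger than 36: 38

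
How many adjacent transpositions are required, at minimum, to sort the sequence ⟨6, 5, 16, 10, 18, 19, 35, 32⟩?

Swaps: 3

The minimum number of adjacent swaps to sort an array equals its inversion count, since every such swap removes exactly one inversion.
Count inversions — for each element, later elements that are smaller:
6: 5 → 1
5: none → 0
16: 10 → 1
10: none → 0
18: none → 0
19: none → 0
35: 32 → 1
32: none → 0
Total inversions: 1 + 0 + 1 + 0 + 0 + 0 + 1 + 0 = 3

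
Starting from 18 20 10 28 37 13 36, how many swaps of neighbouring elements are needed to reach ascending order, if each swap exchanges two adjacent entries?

Each adjacent swap fixes exactly one inversion, so the minimum swap count equals the number of inversions.
Count inversions — for each element, later elements that are smaller:
18: 10, 13 → 2
20: 10, 13 → 2
10: none → 0
28: 13 → 1
37: 13, 36 → 2
13: none → 0
36: none → 0
Total inversions: 2 + 2 + 0 + 1 + 2 + 0 + 0 = 7

7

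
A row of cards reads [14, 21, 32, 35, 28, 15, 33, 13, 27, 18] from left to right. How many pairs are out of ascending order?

24 inversions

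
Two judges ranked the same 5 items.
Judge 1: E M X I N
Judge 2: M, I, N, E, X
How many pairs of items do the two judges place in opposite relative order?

Discordant pairs: 5

Assign each item its position (1..5) in the first ordering, then rewrite the second ordering as that position sequence:
positions: E→1, M→2, X→3, I→4, N→5
second ordering as positions: [2, 4, 5, 1, 3]
Discordant pairs = inversions in this position sequence.
2: 1 → 1
4: 1, 3 → 2
5: 1, 3 → 2
1: 0
3: 0
Total: 1 + 2 + 2 + 0 + 0 = 5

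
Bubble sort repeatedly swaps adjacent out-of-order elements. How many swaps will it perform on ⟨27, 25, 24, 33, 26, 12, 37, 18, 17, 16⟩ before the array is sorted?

31

Minimum adjacent swaps = number of inversions (each swap of adjacent out-of-order elements removes one inversion and no swap can remove more).
Count inversions — for each element, later elements that are smaller:
27: 25, 24, 26, 12, 18, 17, 16 → 7
25: 24, 12, 18, 17, 16 → 5
24: 12, 18, 17, 16 → 4
33: 26, 12, 18, 17, 16 → 5
26: 12, 18, 17, 16 → 4
12: none → 0
37: 18, 17, 16 → 3
18: 17, 16 → 2
17: 16 → 1
16: none → 0
Total inversions: 7 + 5 + 4 + 5 + 4 + 0 + 3 + 2 + 1 + 0 = 31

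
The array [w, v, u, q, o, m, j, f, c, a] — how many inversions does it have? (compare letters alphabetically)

45

Element-by-element contributions:
w: 9
v: 8
u: 7
q: 6
o: 5
m: 4
j: 3
f: 2
c: 1
a: 0
Sum: 9 + 8 + 7 + 6 + 5 + 4 + 3 + 2 + 1 + 0 = 45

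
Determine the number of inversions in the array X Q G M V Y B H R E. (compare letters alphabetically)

For each element, count later entries that are smaller:
X → Q, G, M, V, B, H, R, E → 8
Q → G, M, B, H, E → 5
G → B, E → 2
M → B, H, E → 3
V → B, H, R, E → 4
Y → B, H, R, E → 4
B → none → 0
H → E → 1
R → E → 1
E → none → 0
Sum: 8 + 5 + 2 + 3 + 4 + 4 + 0 + 1 + 1 + 0 = 28

28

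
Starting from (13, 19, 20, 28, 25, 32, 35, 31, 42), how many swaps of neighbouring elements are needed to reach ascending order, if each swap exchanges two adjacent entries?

The minimum number of adjacent swaps to sort an array equals its inversion count, since every such swap removes exactly one inversion.
Count inversions — for each element, later elements that are smaller:
13: none → 0
19: none → 0
20: none → 0
28: 25 → 1
25: none → 0
32: 31 → 1
35: 31 → 1
31: none → 0
42: none → 0
Total inversions: 0 + 0 + 0 + 1 + 0 + 1 + 1 + 0 + 0 = 3

There are 3 swaps.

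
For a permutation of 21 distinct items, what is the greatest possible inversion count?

The maximum occurs when the array is in strictly decreasing order: every one of the C(21, 2) pairs is inverted.
C(21, 2) = 21·20/2 = 210

210 inversions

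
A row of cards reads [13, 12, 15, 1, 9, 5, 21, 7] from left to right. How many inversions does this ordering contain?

16 inversions

For each element, count later entries that are smaller:
13 → 12, 1, 9, 5, 7 → 5
12 → 1, 9, 5, 7 → 4
15 → 1, 9, 5, 7 → 4
1 → none → 0
9 → 5, 7 → 2
5 → none → 0
21 → 7 → 1
7 → none → 0
Sum: 5 + 4 + 4 + 0 + 2 + 0 + 1 + 0 = 16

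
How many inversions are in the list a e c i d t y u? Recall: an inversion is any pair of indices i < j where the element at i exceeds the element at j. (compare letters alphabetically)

4 inversions

Sweep left to right; for each value list the smaller values that follow it:
a → none → 0
e → c, d → 2
c → none → 0
i → d → 1
d → none → 0
t → none → 0
y → u → 1
u → none → 0
Sum: 0 + 2 + 0 + 1 + 0 + 0 + 1 + 0 = 4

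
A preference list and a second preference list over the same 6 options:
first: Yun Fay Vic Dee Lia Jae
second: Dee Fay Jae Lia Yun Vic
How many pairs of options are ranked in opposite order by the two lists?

9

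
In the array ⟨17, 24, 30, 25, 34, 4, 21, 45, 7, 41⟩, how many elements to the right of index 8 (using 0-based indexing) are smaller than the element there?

The element at index 8 is 7.
Elements after it: 41
None of them are smaller than 7.

0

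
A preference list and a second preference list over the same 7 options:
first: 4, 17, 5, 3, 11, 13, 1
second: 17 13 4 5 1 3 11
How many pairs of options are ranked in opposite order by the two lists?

Assign each item its position (1..7) in the first ordering, then rewrite the second ordering as that position sequence:
positions: 4→1, 17→2, 5→3, 3→4, 11→5, 13→6, 1→7
second ordering as positions: [2, 6, 1, 3, 7, 4, 5]
Discordant pairs = inversions in this position sequence.
2: 1 → 1
6: 1, 3, 4, 5 → 4
1: 0
3: 0
7: 4, 5 → 2
4: 0
5: 0
Total: 1 + 4 + 0 + 0 + 2 + 0 + 0 = 7

7 pairs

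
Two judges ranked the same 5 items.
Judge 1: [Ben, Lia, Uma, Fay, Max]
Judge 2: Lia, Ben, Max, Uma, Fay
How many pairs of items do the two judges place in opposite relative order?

3 discordant pairs

Assign each item its position (1..5) in the first ordering, then rewrite the second ordering as that position sequence:
positions: Ben→1, Lia→2, Uma→3, Fay→4, Max→5
second ordering as positions: [2, 1, 5, 3, 4]
Discordant pairs = inversions in this position sequence.
2: 1 → 1
1: 0
5: 3, 4 → 2
3: 0
4: 0
Total: 1 + 0 + 2 + 0 + 0 = 3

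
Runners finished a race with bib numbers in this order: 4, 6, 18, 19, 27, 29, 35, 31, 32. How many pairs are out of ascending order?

2 out-of-order pairs

Sweep left to right; for each value list the smaller values that follow it:
4: 0
6: 0
18: 0
19: 0
27: 0
29: 0
35: 2
31: 0
32: 0
Sum: 0 + 0 + 0 + 0 + 0 + 0 + 2 + 0 + 0 = 2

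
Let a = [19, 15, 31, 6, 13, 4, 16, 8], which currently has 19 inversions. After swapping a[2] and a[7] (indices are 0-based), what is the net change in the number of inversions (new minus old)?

-5

Positions 2 and 7 hold 31 and 8; after swapping, the array is [19, 15, 8, 6, 13, 4, 16, 31].
Element-by-element contributions:
19: 6
15: 4
8: 2
6: 1
13: 1
4: 0
16: 0
31: 0
Sum: 6 + 4 + 2 + 1 + 1 + 0 + 0 + 0 = 14
Change: 14 − 19 = -5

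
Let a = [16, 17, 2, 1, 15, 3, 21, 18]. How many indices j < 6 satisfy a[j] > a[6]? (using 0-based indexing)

0

The element at index 6 is 21.
Elements before it: 16, 17, 2, 1, 15, 3
None of them are larger than 21.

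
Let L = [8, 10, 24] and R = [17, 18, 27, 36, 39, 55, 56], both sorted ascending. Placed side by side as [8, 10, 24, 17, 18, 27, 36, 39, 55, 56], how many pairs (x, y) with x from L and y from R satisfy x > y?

Take each right-half value and tally the left-half values above it:
r = 17: 24 → 1
r = 18: 24 → 1
r = 27: none → 0
r = 36: none → 0
r = 39: none → 0
r = 55: none → 0
r = 56: none → 0
Cross-inversions: 1 + 1 + 0 + 0 + 0 + 0 + 0 = 2

Cross-inversions: 2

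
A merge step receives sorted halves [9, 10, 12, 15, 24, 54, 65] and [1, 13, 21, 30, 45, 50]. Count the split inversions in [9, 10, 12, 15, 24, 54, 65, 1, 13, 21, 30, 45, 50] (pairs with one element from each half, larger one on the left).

20

Count, for every r in R, how many entries of L exceed r:
r = 1: 9, 10, 12, 15, 24, 54, 65 → 7
r = 13: 15, 24, 54, 65 → 4
r = 21: 24, 54, 65 → 3
r = 30: 54, 65 → 2
r = 45: 54, 65 → 2
r = 50: 54, 65 → 2
Cross-inversions: 7 + 4 + 3 + 2 + 2 + 2 = 20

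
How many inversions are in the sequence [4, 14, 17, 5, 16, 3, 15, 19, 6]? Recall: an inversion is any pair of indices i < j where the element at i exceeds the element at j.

15 inversions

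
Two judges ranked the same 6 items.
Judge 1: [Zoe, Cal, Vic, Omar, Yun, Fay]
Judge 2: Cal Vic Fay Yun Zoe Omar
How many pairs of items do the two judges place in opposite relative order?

7 discordant pairs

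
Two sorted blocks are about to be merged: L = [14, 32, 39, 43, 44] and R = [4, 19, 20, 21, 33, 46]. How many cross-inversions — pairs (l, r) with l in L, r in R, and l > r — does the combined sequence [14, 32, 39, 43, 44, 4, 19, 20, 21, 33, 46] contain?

20

Count, for every r in R, how many entries of L exceed r:
r = 4: 14, 32, 39, 43, 44 → 5
r = 19: 32, 39, 43, 44 → 4
r = 20: 32, 39, 43, 44 → 4
r = 21: 32, 39, 43, 44 → 4
r = 33: 39, 43, 44 → 3
r = 46: none → 0
Cross-inversions: 5 + 4 + 4 + 4 + 3 + 0 = 20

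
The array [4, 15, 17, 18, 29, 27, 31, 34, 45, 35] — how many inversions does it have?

For each element, count later entries that are smaller:
4: 0
15: 0
17: 0
18: 0
29: 1
27: 0
31: 0
34: 0
45: 1
35: 0
Sum: 0 + 0 + 0 + 0 + 1 + 0 + 0 + 0 + 1 + 0 = 2

2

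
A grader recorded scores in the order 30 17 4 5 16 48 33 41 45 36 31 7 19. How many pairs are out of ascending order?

34 inversions

Count, for each position, how many later elements it exceeds:
30 → 17, 4, 5, 16, 7, 19 → 6
17 → 4, 5, 16, 7 → 4
4 → none → 0
5 → none → 0
16 → 7 → 1
48 → 33, 41, 45, 36, 31, 7, 19 → 7
33 → 31, 7, 19 → 3
41 → 36, 31, 7, 19 → 4
45 → 36, 31, 7, 19 → 4
36 → 31, 7, 19 → 3
31 → 7, 19 → 2
7 → none → 0
19 → none → 0
Sum: 6 + 4 + 0 + 0 + 1 + 7 + 3 + 4 + 4 + 3 + 2 + 0 + 0 = 34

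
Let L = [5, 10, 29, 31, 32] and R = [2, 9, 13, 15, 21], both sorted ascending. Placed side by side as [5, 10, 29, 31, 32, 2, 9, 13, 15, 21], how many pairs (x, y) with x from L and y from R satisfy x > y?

18

Count, for every r in R, how many entries of L exceed r:
r = 2: 5, 10, 29, 31, 32 → 5
r = 9: 10, 29, 31, 32 → 4
r = 13: 29, 31, 32 → 3
r = 15: 29, 31, 32 → 3
r = 21: 29, 31, 32 → 3
Cross-inversions: 5 + 4 + 3 + 3 + 3 = 18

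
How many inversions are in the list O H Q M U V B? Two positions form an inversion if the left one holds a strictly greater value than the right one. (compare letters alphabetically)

9

Inversion pairs (indices are 0-based):
(0,1): O > H
(0,3): O > M
(0,6): O > B
(1,6): H > B
(2,3): Q > M
(2,6): Q > B
(3,6): M > B
(4,6): U > B
(5,6): V > B
That's 9 pairs.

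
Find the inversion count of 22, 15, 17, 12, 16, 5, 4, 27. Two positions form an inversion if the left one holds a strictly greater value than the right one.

18 out-of-order pairs

Sweep left to right; for each value list the smaller values that follow it:
22 → 15, 17, 12, 16, 5, 4 → 6
15 → 12, 5, 4 → 3
17 → 12, 16, 5, 4 → 4
12 → 5, 4 → 2
16 → 5, 4 → 2
5 → 4 → 1
4 → none → 0
27 → none → 0
Sum: 6 + 3 + 4 + 2 + 2 + 1 + 0 + 0 = 18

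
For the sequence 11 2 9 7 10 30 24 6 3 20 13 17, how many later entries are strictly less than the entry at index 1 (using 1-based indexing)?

The element at index 1 is 11.
Elements after it: 2, 9, 7, 10, 30, 24, 6, 3, 20, 13, 17
Those smaller than 11: 2, 9, 7, 10, 6, 3

6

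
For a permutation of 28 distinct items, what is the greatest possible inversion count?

378 inversions

The maximum occurs when the array is in strictly decreasing order: every one of the C(28, 2) pairs is inverted.
C(28, 2) = 28·27/2 = 378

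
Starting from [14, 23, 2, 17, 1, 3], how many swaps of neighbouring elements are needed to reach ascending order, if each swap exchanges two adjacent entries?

Adjacent swaps: 10

Minimum adjacent swaps = number of inversions (each swap of adjacent out-of-order elements removes one inversion and no swap can remove more).
Count inversions — for each element, later elements that are smaller:
14: 2, 1, 3 → 3
23: 2, 17, 1, 3 → 4
2: 1 → 1
17: 1, 3 → 2
1: none → 0
3: none → 0
Total inversions: 3 + 4 + 1 + 2 + 0 + 0 = 10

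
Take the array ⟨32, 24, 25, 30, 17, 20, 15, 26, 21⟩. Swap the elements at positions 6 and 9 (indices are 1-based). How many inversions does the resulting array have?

Inversions: 25

Positions 6 and 9 hold 20 and 21; after swapping, the array is [32, 24, 25, 30, 17, 21, 15, 26, 20].
Element-by-element contributions:
32: 8
24: 4
25: 4
30: 5
17: 1
21: 2
15: 0
26: 1
20: 0
Sum: 8 + 4 + 4 + 5 + 1 + 2 + 0 + 1 + 0 = 25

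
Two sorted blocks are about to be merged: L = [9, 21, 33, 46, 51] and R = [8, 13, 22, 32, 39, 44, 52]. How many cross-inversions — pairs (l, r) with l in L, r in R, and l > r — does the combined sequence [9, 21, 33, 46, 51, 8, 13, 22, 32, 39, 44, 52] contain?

19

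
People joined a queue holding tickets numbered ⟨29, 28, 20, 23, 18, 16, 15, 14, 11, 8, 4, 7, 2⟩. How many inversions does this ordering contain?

76 out-of-order pairs

Count, for each position, how many later elements it exceeds:
29: 12
28: 11
20: 9
23: 9
18: 8
16: 7
15: 6
14: 5
11: 4
8: 3
4: 1
7: 1
2: 0
Sum: 12 + 11 + 9 + 9 + 8 + 7 + 6 + 5 + 4 + 3 + 1 + 1 + 0 = 76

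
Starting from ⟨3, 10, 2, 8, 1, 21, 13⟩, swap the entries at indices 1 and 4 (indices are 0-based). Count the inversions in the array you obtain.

Inversions: 3

Positions 1 and 4 hold 10 and 1; after swapping, the array is [3, 1, 2, 8, 10, 21, 13].
For each element, count later entries that are smaller:
3: 2
1: 0
2: 0
8: 0
10: 0
21: 1
13: 0
Sum: 2 + 0 + 0 + 0 + 0 + 1 + 0 = 3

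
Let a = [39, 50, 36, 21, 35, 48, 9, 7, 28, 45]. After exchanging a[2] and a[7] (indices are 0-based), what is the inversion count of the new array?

22

Positions 2 and 7 hold 36 and 7; after swapping, the array is [39, 50, 7, 21, 35, 48, 9, 36, 28, 45].
Count, for each position, how many later elements it exceeds:
39 → 7, 21, 35, 9, 36, 28 → 6
50 → 7, 21, 35, 48, 9, 36, 28, 45 → 8
7 → none → 0
21 → 9 → 1
35 → 9, 28 → 2
48 → 9, 36, 28, 45 → 4
9 → none → 0
36 → 28 → 1
28 → none → 0
45 → none → 0
Sum: 6 + 8 + 0 + 1 + 2 + 4 + 0 + 1 + 0 + 0 = 22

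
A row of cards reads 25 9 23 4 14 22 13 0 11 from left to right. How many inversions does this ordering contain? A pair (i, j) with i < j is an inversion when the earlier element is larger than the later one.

Element-by-element contributions:
25 → 9, 23, 4, 14, 22, 13, 0, 11 → 8
9 → 4, 0 → 2
23 → 4, 14, 22, 13, 0, 11 → 6
4 → 0 → 1
14 → 13, 0, 11 → 3
22 → 13, 0, 11 → 3
13 → 0, 11 → 2
0 → none → 0
11 → none → 0
Sum: 8 + 2 + 6 + 1 + 3 + 3 + 2 + 0 + 0 = 25

25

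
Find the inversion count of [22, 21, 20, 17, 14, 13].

15

Element-by-element contributions:
22: 5
21: 4
20: 3
17: 2
14: 1
13: 0
Sum: 5 + 4 + 3 + 2 + 1 + 0 = 15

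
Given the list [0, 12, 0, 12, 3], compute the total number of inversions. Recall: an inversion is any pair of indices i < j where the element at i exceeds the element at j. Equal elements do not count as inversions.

3

For each element, count later entries that are smaller:
0: 0
12: 2
0: 0
12: 1
3: 0
Sum: 0 + 2 + 0 + 1 + 0 = 3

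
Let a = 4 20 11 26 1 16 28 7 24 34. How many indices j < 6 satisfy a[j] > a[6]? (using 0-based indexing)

0

The element at index 6 is 28.
Elements before it: 4, 20, 11, 26, 1, 16
None of them are larger than 28.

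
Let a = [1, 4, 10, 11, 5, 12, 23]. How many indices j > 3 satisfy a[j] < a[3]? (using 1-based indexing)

1

The element at index 3 is 10.
Elements after it: 11, 5, 12, 23
Those smaller than 10: 5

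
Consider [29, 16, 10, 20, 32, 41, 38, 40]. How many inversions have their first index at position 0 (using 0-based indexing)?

The element at index 0 is 29.
Elements after it: 16, 10, 20, 32, 41, 38, 40
Those smaller than 29: 16, 10, 20

3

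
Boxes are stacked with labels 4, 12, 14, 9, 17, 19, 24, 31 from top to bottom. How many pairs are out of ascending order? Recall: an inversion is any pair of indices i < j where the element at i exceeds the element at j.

2 out-of-order pairs

Count, for each position, how many later elements it exceeds:
4: 0
12: 1
14: 1
9: 0
17: 0
19: 0
24: 0
31: 0
Sum: 0 + 1 + 1 + 0 + 0 + 0 + 0 + 0 = 2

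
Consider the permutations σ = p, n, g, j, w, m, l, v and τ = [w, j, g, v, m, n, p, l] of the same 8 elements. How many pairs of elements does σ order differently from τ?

16

Assign each item its position (1..8) in the first ordering, then rewrite the second ordering as that position sequence:
positions: p→1, n→2, g→3, j→4, w→5, m→6, l→7, v→8
second ordering as positions: [5, 4, 3, 8, 6, 2, 1, 7]
Discordant pairs = inversions in this position sequence.
5: 4, 3, 2, 1 → 4
4: 3, 2, 1 → 3
3: 2, 1 → 2
8: 6, 2, 1, 7 → 4
6: 2, 1 → 2
2: 1 → 1
1: 0
7: 0
Total: 4 + 3 + 2 + 4 + 2 + 1 + 0 + 0 = 16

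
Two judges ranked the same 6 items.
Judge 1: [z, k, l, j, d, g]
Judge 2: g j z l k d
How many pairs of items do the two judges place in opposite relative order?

There are 9 discordant pairs.

Assign each item its position (1..6) in the first ordering, then rewrite the second ordering as that position sequence:
positions: z→1, k→2, l→3, j→4, d→5, g→6
second ordering as positions: [6, 4, 1, 3, 2, 5]
Discordant pairs = inversions in this position sequence.
6: 4, 1, 3, 2, 5 → 5
4: 1, 3, 2 → 3
1: 0
3: 2 → 1
2: 0
5: 0
Total: 5 + 3 + 0 + 1 + 0 + 0 = 9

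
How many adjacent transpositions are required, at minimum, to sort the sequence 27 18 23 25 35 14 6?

14

Minimum adjacent swaps = number of inversions (each swap of adjacent out-of-order elements removes one inversion and no swap can remove more).
Count inversions — for each element, later elements that are smaller:
27: 18, 23, 25, 14, 6 → 5
18: 14, 6 → 2
23: 14, 6 → 2
25: 14, 6 → 2
35: 14, 6 → 2
14: 6 → 1
6: none → 0
Total inversions: 5 + 2 + 2 + 2 + 2 + 1 + 0 = 14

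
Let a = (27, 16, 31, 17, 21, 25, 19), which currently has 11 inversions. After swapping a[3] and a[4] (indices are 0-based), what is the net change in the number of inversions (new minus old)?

+1

Positions 3 and 4 hold 17 and 21; after swapping, the array is [27, 16, 31, 21, 17, 25, 19].
Count, for each position, how many later elements it exceeds:
27: 5
16: 0
31: 4
21: 2
17: 0
25: 1
19: 0
Sum: 5 + 0 + 4 + 2 + 0 + 1 + 0 = 12
Change: 12 − 11 = +1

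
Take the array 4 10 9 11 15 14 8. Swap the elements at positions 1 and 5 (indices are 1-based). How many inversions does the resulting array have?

14 inversions

Positions 1 and 5 hold 4 and 15; after swapping, the array is [15, 10, 9, 11, 4, 14, 8].
Element-by-element contributions:
15 → 10, 9, 11, 4, 14, 8 → 6
10 → 9, 4, 8 → 3
9 → 4, 8 → 2
11 → 4, 8 → 2
4 → none → 0
14 → 8 → 1
8 → none → 0
Sum: 6 + 3 + 2 + 2 + 0 + 1 + 0 = 14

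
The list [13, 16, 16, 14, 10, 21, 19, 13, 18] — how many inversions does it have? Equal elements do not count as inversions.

Element-by-element contributions:
13 → 10 → 1
16 → 14, 10, 13 → 3
16 → 14, 10, 13 → 3
14 → 10, 13 → 2
10 → none → 0
21 → 19, 13, 18 → 3
19 → 13, 18 → 2
13 → none → 0
18 → none → 0
Sum: 1 + 3 + 3 + 2 + 0 + 3 + 2 + 0 + 0 = 14

14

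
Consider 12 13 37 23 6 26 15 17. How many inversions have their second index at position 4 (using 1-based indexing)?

The element at index 4 is 23.
Elements before it: 12, 13, 37
Those larger than 23: 37

1 such element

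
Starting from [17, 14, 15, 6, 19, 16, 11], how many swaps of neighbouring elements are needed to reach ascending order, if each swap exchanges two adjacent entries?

12 swaps

Minimum adjacent swaps = number of inversions (each swap of adjacent out-of-order elements removes one inversion and no swap can remove more).
Count inversions — for each element, later elements that are smaller:
17: 14, 15, 6, 16, 11 → 5
14: 6, 11 → 2
15: 6, 11 → 2
6: none → 0
19: 16, 11 → 2
16: 11 → 1
11: none → 0
Total inversions: 5 + 2 + 2 + 0 + 2 + 1 + 0 = 12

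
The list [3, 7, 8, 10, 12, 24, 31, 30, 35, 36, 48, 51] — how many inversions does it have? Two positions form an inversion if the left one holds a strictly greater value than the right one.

Count, for each position, how many later elements it exceeds:
3: 0
7: 0
8: 0
10: 0
12: 0
24: 0
31: 1
30: 0
35: 0
36: 0
48: 0
51: 0
Sum: 0 + 0 + 0 + 0 + 0 + 0 + 1 + 0 + 0 + 0 + 0 + 0 = 1

There is 1 inversion.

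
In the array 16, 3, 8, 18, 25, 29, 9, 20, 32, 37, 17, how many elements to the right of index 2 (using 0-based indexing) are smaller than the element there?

0

The element at index 2 is 8.
Elements after it: 18, 25, 29, 9, 20, 32, 37, 17
None of them are smaller than 8.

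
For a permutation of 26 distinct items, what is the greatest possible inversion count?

325

The maximum occurs when the array is in strictly decreasing order: every one of the C(26, 2) pairs is inverted.
C(26, 2) = 26·25/2 = 325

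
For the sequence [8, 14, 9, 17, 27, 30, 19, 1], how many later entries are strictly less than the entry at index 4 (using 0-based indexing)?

2

The element at index 4 is 27.
Elements after it: 30, 19, 1
Those smaller than 27: 19, 1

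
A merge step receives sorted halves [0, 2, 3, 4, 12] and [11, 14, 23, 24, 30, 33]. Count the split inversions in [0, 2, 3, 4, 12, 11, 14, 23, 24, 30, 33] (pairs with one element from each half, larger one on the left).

For each element r of the right run, count left-run elements greater than r:
r = 11: 12 → 1
r = 14: none → 0
r = 23: none → 0
r = 24: none → 0
r = 30: none → 0
r = 33: none → 0
Cross-inversions: 1 + 0 + 0 + 0 + 0 + 0 = 1

Split inversions: 1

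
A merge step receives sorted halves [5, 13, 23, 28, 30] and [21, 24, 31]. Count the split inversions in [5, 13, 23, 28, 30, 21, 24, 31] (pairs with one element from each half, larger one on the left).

5

Take each right-half value and tally the left-half values above it:
r = 21: 23, 28, 30 → 3
r = 24: 28, 30 → 2
r = 31: none → 0
Cross-inversions: 3 + 2 + 0 = 5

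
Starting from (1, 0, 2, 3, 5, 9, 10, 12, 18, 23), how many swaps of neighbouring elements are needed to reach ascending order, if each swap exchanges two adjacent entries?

1

Each adjacent swap fixes exactly one inversion, so the minimum swap count equals the number of inversions.
Count inversions — for each element, later elements that are smaller:
1: 0 → 1
0: none → 0
2: none → 0
3: none → 0
5: none → 0
9: none → 0
10: none → 0
12: none → 0
18: none → 0
23: none → 0
Total inversions: 1 + 0 + 0 + 0 + 0 + 0 + 0 + 0 + 0 + 0 = 1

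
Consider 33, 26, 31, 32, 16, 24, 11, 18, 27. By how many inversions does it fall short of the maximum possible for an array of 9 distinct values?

11

Maximum inversions for 9 distinct elements is C(9, 2) = 9·8/2 = 36.
Current inversions — for each element, count later smaller elements:
33: 8
26: 4
31: 5
32: 5
16: 1
24: 2
11: 0
18: 0
27: 0
Current total: 8 + 4 + 5 + 5 + 1 + 2 + 0 + 0 + 0 = 25
Shortfall: 36 − 25 = 11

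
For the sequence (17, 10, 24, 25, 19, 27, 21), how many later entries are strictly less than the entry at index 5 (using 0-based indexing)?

The element at index 5 is 27.
Elements after it: 21
Those smaller than 27: 21

1 such element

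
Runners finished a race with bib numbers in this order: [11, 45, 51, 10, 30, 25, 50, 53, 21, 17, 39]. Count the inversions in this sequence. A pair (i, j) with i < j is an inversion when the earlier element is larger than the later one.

Count, for each position, how many later elements it exceeds:
11: 1
45: 6
51: 7
10: 0
30: 3
25: 2
50: 3
53: 3
21: 1
17: 0
39: 0
Sum: 1 + 6 + 7 + 0 + 3 + 2 + 3 + 3 + 1 + 0 + 0 = 26

26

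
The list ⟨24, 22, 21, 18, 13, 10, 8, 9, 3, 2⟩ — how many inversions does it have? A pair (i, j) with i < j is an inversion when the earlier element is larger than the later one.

44 out-of-order pairs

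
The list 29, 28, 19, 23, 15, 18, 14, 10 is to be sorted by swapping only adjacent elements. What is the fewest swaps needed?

26 adjacent swaps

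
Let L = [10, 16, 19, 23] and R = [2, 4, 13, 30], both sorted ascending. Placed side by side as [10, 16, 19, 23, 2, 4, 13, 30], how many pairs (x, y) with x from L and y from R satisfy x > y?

11 cross-inversions

For each element r of the right run, count left-run elements greater than r:
r = 2: 10, 16, 19, 23 → 4
r = 4: 10, 16, 19, 23 → 4
r = 13: 16, 19, 23 → 3
r = 30: none → 0
Cross-inversions: 4 + 4 + 3 + 0 = 11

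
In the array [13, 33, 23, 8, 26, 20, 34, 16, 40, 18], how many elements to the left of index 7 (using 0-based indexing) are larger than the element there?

5

The element at index 7 is 16.
Elements before it: 13, 33, 23, 8, 26, 20, 34
Those larger than 16: 33, 23, 26, 20, 34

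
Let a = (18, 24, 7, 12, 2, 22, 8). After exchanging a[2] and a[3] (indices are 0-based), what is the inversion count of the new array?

Positions 2 and 3 hold 7 and 12; after swapping, the array is [18, 24, 12, 7, 2, 22, 8].
Count, for each position, how many later elements it exceeds:
18: 4
24: 5
12: 3
7: 1
2: 0
22: 1
8: 0
Sum: 4 + 5 + 3 + 1 + 0 + 1 + 0 = 14

There are 14 inversions.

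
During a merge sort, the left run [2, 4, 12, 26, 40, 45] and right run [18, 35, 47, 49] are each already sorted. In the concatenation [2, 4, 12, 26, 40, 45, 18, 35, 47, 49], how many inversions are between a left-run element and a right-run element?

Count, for every r in R, how many entries of L exceed r:
r = 18: 26, 40, 45 → 3
r = 35: 40, 45 → 2
r = 47: none → 0
r = 49: none → 0
Cross-inversions: 3 + 2 + 0 + 0 = 5

There are 5 split inversions.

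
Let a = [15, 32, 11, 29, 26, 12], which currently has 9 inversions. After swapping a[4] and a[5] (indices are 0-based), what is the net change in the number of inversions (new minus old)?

Positions 4 and 5 hold 26 and 12; after swapping, the array is [15, 32, 11, 29, 12, 26].
Element-by-element contributions:
15: 2
32: 4
11: 0
29: 2
12: 0
26: 0
Sum: 2 + 4 + 0 + 2 + 0 + 0 = 8
Change: 8 − 9 = -1

-1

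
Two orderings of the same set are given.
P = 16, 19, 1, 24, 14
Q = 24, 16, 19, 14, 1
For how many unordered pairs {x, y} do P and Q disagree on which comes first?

4 disagreeing pairs

Assign each item its position (1..5) in the first ordering, then rewrite the second ordering as that position sequence:
positions: 16→1, 19→2, 1→3, 24→4, 14→5
second ordering as positions: [4, 1, 2, 5, 3]
Discordant pairs = inversions in this position sequence.
4: 1, 2, 3 → 3
1: 0
2: 0
5: 3 → 1
3: 0
Total: 3 + 0 + 0 + 1 + 0 = 4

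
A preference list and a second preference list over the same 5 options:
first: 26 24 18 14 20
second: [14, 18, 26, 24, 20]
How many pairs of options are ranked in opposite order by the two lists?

Pairs: 5

Assign each item its position (1..5) in the first ordering, then rewrite the second ordering as that position sequence:
positions: 26→1, 24→2, 18→3, 14→4, 20→5
second ordering as positions: [4, 3, 1, 2, 5]
Discordant pairs = inversions in this position sequence.
4: 3, 1, 2 → 3
3: 1, 2 → 2
1: 0
2: 0
5: 0
Total: 3 + 2 + 0 + 0 + 0 = 5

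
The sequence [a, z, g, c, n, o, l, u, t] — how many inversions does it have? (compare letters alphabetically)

Element-by-element contributions:
a → none → 0
z → g, c, n, o, l, u, t → 7
g → c → 1
c → none → 0
n → l → 1
o → l → 1
l → none → 0
u → t → 1
t → none → 0
Sum: 0 + 7 + 1 + 0 + 1 + 1 + 0 + 1 + 0 = 11

Out-of-order pairs: 11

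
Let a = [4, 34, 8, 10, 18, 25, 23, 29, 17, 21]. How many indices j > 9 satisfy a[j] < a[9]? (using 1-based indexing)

The element at index 9 is 17.
Elements after it: 21
None of them are smaller than 17.

0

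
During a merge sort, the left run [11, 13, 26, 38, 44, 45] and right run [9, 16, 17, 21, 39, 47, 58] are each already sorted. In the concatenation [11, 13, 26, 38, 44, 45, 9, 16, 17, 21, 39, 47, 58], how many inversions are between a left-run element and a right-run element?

Cross-inversions: 20

Take each right-half value and tally the left-half values above it:
r = 9: 11, 13, 26, 38, 44, 45 → 6
r = 16: 26, 38, 44, 45 → 4
r = 17: 26, 38, 44, 45 → 4
r = 21: 26, 38, 44, 45 → 4
r = 39: 44, 45 → 2
r = 47: none → 0
r = 58: none → 0
Cross-inversions: 6 + 4 + 4 + 4 + 2 + 0 + 0 = 20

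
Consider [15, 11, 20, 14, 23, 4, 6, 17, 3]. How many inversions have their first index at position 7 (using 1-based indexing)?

The element at index 7 is 6.
Elements after it: 17, 3
Those smaller than 6: 3

1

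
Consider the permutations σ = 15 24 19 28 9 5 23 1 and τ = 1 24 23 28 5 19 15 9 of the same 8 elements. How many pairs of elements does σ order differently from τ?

Assign each item its position (1..8) in the first ordering, then rewrite the second ordering as that position sequence:
positions: 15→1, 24→2, 19→3, 28→4, 9→5, 5→6, 23→7, 1→8
second ordering as positions: [8, 2, 7, 4, 6, 3, 1, 5]
Discordant pairs = inversions in this position sequence.
8: 2, 7, 4, 6, 3, 1, 5 → 7
2: 1 → 1
7: 4, 6, 3, 1, 5 → 5
4: 3, 1 → 2
6: 3, 1, 5 → 3
3: 1 → 1
1: 0
5: 0
Total: 7 + 1 + 5 + 2 + 3 + 1 + 0 + 0 = 19

19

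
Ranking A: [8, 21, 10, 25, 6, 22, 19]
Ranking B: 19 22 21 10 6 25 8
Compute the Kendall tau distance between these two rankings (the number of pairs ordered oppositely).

16 discordant pairs

Assign each item its position (1..7) in the first ordering, then rewrite the second ordering as that position sequence:
positions: 8→1, 21→2, 10→3, 25→4, 6→5, 22→6, 19→7
second ordering as positions: [7, 6, 2, 3, 5, 4, 1]
Discordant pairs = inversions in this position sequence.
7: 6, 2, 3, 5, 4, 1 → 6
6: 2, 3, 5, 4, 1 → 5
2: 1 → 1
3: 1 → 1
5: 4, 1 → 2
4: 1 → 1
1: 0
Total: 6 + 5 + 1 + 1 + 2 + 1 + 0 = 16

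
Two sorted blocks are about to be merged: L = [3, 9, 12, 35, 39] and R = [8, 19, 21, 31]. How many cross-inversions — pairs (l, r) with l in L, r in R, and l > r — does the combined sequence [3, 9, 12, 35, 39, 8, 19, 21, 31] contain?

Count, for every r in R, how many entries of L exceed r:
r = 8: 9, 12, 35, 39 → 4
r = 19: 35, 39 → 2
r = 21: 35, 39 → 2
r = 31: 35, 39 → 2
Cross-inversions: 4 + 2 + 2 + 2 = 10

10 split inversions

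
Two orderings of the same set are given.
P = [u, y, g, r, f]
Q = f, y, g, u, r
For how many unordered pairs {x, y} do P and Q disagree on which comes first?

6

Assign each item its position (1..5) in the first ordering, then rewrite the second ordering as that position sequence:
positions: u→1, y→2, g→3, r→4, f→5
second ordering as positions: [5, 2, 3, 1, 4]
Discordant pairs = inversions in this position sequence.
5: 2, 3, 1, 4 → 4
2: 1 → 1
3: 1 → 1
1: 0
4: 0
Total: 4 + 1 + 1 + 0 + 0 = 6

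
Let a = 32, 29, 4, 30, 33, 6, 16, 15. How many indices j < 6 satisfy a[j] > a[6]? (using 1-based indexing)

The element at index 6 is 6.
Elements before it: 32, 29, 4, 30, 33
Those larger than 6: 32, 29, 30, 33

4 such elements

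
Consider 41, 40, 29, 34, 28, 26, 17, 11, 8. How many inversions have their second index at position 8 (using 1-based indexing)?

The element at index 8 is 11.
Elements before it: 41, 40, 29, 34, 28, 26, 17
Those larger than 11: 41, 40, 29, 34, 28, 26, 17

7 such elements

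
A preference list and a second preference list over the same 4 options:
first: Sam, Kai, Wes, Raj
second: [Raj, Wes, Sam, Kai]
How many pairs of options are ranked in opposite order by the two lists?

5 pairs

Assign each item its position (1..4) in the first ordering, then rewrite the second ordering as that position sequence:
positions: Sam→1, Kai→2, Wes→3, Raj→4
second ordering as positions: [4, 3, 1, 2]
Discordant pairs = inversions in this position sequence.
4: 3, 1, 2 → 3
3: 1, 2 → 2
1: 0
2: 0
Total: 3 + 2 + 0 + 0 = 5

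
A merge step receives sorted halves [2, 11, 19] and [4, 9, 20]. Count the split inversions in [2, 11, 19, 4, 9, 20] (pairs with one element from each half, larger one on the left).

4

Count, for every r in R, how many entries of L exceed r:
r = 4: 11, 19 → 2
r = 9: 11, 19 → 2
r = 20: none → 0
Cross-inversions: 2 + 2 + 0 = 4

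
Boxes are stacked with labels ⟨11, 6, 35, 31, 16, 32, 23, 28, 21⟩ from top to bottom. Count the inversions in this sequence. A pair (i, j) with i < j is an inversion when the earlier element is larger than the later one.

There are 16 out-of-order pairs.

Sweep left to right; for each value list the smaller values that follow it:
11: 1
6: 0
35: 6
31: 4
16: 0
32: 3
23: 1
28: 1
21: 0
Sum: 1 + 0 + 6 + 4 + 0 + 3 + 1 + 1 + 0 = 16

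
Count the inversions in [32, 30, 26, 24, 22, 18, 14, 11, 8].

Count, for each position, how many later elements it exceeds:
32: 8
30: 7
26: 6
24: 5
22: 4
18: 3
14: 2
11: 1
8: 0
Sum: 8 + 7 + 6 + 5 + 4 + 3 + 2 + 1 + 0 = 36

36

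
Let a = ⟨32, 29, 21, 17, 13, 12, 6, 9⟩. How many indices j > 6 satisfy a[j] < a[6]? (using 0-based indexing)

0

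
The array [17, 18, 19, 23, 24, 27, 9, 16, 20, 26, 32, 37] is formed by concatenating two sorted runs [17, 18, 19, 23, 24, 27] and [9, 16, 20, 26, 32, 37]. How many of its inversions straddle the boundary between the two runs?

16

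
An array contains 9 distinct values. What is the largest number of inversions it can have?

There are 36 inversions.

The maximum occurs when the array is in strictly decreasing order: every one of the C(9, 2) pairs is inverted.
C(9, 2) = 9·8/2 = 36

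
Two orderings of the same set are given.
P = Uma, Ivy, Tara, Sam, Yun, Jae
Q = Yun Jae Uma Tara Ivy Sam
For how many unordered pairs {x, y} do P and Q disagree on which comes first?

9

Assign each item its position (1..6) in the first ordering, then rewrite the second ordering as that position sequence:
positions: Uma→1, Ivy→2, Tara→3, Sam→4, Yun→5, Jae→6
second ordering as positions: [5, 6, 1, 3, 2, 4]
Discordant pairs = inversions in this position sequence.
5: 1, 3, 2, 4 → 4
6: 1, 3, 2, 4 → 4
1: 0
3: 2 → 1
2: 0
4: 0
Total: 4 + 4 + 0 + 1 + 0 + 0 = 9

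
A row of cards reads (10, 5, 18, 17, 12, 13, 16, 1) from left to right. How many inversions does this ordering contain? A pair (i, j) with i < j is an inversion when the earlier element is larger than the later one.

Count, for each position, how many later elements it exceeds:
10: 2
5: 1
18: 5
17: 4
12: 1
13: 1
16: 1
1: 0
Sum: 2 + 1 + 5 + 4 + 1 + 1 + 1 + 0 = 15

15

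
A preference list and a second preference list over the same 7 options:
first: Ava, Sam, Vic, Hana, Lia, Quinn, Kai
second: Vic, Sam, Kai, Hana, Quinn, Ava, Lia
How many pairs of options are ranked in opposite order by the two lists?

Pairs: 10

Assign each item its position (1..7) in the first ordering, then rewrite the second ordering as that position sequence:
positions: Ava→1, Sam→2, Vic→3, Hana→4, Lia→5, Quinn→6, Kai→7
second ordering as positions: [3, 2, 7, 4, 6, 1, 5]
Discordant pairs = inversions in this position sequence.
3: 2, 1 → 2
2: 1 → 1
7: 4, 6, 1, 5 → 4
4: 1 → 1
6: 1, 5 → 2
1: 0
5: 0
Total: 2 + 1 + 4 + 1 + 2 + 0 + 0 = 10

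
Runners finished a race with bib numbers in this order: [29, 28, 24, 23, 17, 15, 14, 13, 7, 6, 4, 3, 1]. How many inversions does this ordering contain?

Inversions: 78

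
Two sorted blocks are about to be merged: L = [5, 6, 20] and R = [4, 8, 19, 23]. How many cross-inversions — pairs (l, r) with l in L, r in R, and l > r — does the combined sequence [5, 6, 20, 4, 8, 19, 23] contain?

5 split inversions

Count, for every r in R, how many entries of L exceed r:
r = 4: 5, 6, 20 → 3
r = 8: 20 → 1
r = 19: 20 → 1
r = 23: none → 0
Cross-inversions: 3 + 1 + 1 + 0 = 5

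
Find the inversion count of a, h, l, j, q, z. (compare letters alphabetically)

Element-by-element contributions:
a: 0
h: 0
l: 1
j: 0
q: 0
z: 0
Sum: 0 + 0 + 1 + 0 + 0 + 0 = 1

Inversions: 1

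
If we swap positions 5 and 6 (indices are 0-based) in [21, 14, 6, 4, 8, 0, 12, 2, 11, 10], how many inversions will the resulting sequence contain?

Positions 5 and 6 hold 0 and 12; after swapping, the array is [21, 14, 6, 4, 8, 12, 0, 2, 11, 10].
Count, for each position, how many later elements it exceeds:
21: 9
14: 8
6: 3
4: 2
8: 2
12: 4
0: 0
2: 0
11: 1
10: 0
Sum: 9 + 8 + 3 + 2 + 2 + 4 + 0 + 0 + 1 + 0 = 29

29 inversions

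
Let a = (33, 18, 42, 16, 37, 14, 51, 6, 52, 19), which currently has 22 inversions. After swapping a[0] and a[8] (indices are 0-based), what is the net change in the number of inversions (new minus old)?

+7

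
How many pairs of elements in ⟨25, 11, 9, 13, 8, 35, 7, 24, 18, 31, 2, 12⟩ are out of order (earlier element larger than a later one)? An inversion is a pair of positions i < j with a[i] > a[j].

36

Element-by-element contributions:
25: 9
11: 4
9: 3
13: 4
8: 2
35: 6
7: 1
24: 3
18: 2
31: 2
2: 0
12: 0
Sum: 9 + 4 + 3 + 4 + 2 + 6 + 1 + 3 + 2 + 2 + 0 + 0 = 36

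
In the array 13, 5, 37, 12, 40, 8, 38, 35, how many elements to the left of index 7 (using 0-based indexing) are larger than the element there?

3

The element at index 7 is 35.
Elements before it: 13, 5, 37, 12, 40, 8, 38
Those larger than 35: 37, 40, 38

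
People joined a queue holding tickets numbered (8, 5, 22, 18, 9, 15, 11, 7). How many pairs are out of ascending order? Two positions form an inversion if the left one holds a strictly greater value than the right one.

Sweep left to right; for each value list the smaller values that follow it:
8: 2
5: 0
22: 5
18: 4
9: 1
15: 2
11: 1
7: 0
Sum: 2 + 0 + 5 + 4 + 1 + 2 + 1 + 0 = 15

15 inversions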